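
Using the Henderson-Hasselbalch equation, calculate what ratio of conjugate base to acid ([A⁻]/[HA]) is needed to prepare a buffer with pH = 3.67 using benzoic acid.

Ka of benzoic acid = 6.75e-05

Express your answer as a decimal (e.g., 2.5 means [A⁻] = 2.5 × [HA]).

pKa = -log(6.75e-05) = 4.1707. pH = pKa + log([A⁻]/[HA]), so log([A⁻]/[HA]) = pH − pKa = 3.67 − 4.1707 = -0.5007. [A⁻]/[HA] = 10^(-0.5007) = 0.316

[A⁻]/[HA] = 0.316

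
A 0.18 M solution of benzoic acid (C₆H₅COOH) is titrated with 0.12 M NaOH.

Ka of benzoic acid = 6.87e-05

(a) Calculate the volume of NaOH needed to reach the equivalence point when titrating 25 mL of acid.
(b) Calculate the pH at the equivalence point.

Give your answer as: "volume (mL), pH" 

moles acid = 0.18 × 25/1000 = 0.0045 mol; V_base = moles/0.12 × 1000 = 37.5 mL. At equivalence only the conjugate base is present: [A⁻] = 0.0045/0.062 = 7.2000e-02 M. Kb = Kw/Ka = 1.46e-10; [OH⁻] = √(Kb × [A⁻]) = 3.2373e-06; pOH = 5.49; pH = 14 - pOH = 8.51.

V = 37.5 mL, pH = 8.51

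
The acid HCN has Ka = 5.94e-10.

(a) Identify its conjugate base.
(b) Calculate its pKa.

(a) The conjugate base is formed by removing one H⁺ from HCN, giving CN⁻. (b) pKa = -log(Ka) = -log(5.94e-10) = 9.23.

Conjugate base: CN⁻; pK_a = 9.23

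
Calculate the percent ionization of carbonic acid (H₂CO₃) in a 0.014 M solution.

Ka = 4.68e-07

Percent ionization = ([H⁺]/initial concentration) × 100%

Using Ka equilibrium: x² + Ka×x - Ka×C = 0. Solving: [H⁺] = 8.0711e-05. Percent = (8.0711e-05/0.014) × 100

Percent ionization = 0.577%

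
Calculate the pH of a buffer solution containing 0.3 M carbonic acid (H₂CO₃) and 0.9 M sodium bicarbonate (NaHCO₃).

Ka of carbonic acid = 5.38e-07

pKa = -log(5.38e-07) = 6.27. pH = pKa + log([A⁻]/[HA]) = 6.27 + log(0.9/0.3)

pH = 6.75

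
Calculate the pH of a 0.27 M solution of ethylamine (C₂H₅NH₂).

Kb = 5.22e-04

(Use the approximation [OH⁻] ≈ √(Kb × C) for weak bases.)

[OH⁻] = √(Kb × C) = √(5.22e-04 × 0.27) = 1.1872e-02. pOH = 1.93, pH = 14 - pOH

pH = 12.07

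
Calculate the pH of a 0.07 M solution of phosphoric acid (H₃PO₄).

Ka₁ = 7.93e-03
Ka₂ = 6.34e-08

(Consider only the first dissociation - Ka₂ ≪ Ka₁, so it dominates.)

First dissociation dominates. From Ka₁ = [H⁺][HA⁻]/[H₂A], x² + Ka₁·x − Ka₁·C = 0 with C = 0.07 M and Ka₁ = 7.93e-03. Solving: [H⁺] = (−Ka₁ + √(Ka₁² + 4·Ka₁·C)) / 2 = 1.9927e-02 M. pH = -log(1.9927e-02) = 1.70.

pH = 1.70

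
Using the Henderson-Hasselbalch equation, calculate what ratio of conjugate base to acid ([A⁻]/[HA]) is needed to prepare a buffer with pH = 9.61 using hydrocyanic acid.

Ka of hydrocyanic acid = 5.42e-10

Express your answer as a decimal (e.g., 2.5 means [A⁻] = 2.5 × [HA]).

pKa = -log(5.42e-10) = 9.2660. pH = pKa + log([A⁻]/[HA]), so log([A⁻]/[HA]) = pH − pKa = 9.61 − 9.2660 = 0.3440. [A⁻]/[HA] = 10^(0.3440) = 2.21

[A⁻]/[HA] = 2.21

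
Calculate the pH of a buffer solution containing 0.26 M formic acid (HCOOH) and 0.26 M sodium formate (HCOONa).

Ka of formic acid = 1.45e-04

pKa = -log(1.45e-04) = 3.84. pH = pKa + log([A⁻]/[HA]) = 3.84 + log(0.26/0.26)

pH = 3.84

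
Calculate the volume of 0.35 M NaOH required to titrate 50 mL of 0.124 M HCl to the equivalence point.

At equivalence: moles acid = moles base. moles HCl = 0.124 × 50/1000 = 0.0062 mol. V_base = moles / 0.35 × 1000 = 17.7 mL.

V_{base} = 17.7 mL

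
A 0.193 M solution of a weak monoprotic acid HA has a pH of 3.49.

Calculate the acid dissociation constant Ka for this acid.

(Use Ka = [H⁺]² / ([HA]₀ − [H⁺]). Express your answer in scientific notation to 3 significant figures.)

[H⁺] = 10^(−pH) = 10^(−3.49) = 3.236e-04 M. For HA ⇌ H⁺ + A⁻, Ka = [H⁺][A⁻]/[HA] = [H⁺]² / ([HA]₀ − [H⁺]) = (3.236e-04)² / (0.193 − 3.236e-04) = 5.43e-07.

K_a = 5.43e-07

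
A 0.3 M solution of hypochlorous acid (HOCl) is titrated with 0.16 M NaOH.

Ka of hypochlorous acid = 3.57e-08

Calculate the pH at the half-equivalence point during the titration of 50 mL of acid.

At half-equivalence [HA] = [A⁻], so Henderson-Hasselbalch gives pH = pKa = -log(3.57e-08) = 7.45.

pH = pKa = 7.45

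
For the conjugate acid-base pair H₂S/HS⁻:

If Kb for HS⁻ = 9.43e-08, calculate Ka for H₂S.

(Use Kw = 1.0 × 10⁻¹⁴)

For a conjugate pair Ka × Kb = Kw, so Ka = Kw/Kb = 1.0 × 10⁻¹⁴ / 9.43e-08 = 1.06e-07.

K_a = 1.06e-07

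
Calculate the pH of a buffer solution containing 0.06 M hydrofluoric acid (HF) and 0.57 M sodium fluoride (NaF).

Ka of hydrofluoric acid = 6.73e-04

pKa = -log(6.73e-04) = 3.17. pH = pKa + log([A⁻]/[HA]) = 3.17 + log(0.57/0.06)

pH = 4.15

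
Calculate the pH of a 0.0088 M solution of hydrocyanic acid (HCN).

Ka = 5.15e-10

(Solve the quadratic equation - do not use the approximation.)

x² + Ka×x - Ka×C = 0. Using quadratic formula: [H⁺] = 2.1286e-06

pH = 5.67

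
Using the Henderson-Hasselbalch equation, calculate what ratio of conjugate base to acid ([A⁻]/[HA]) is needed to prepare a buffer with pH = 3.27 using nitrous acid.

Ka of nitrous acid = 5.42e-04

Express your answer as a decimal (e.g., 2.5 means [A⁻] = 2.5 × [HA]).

pKa = -log(5.42e-04) = 3.2660. pH = pKa + log([A⁻]/[HA]), so log([A⁻]/[HA]) = pH − pKa = 3.27 − 3.2660 = 0.0040. [A⁻]/[HA] = 10^(0.0040) = 1.01

[A⁻]/[HA] = 1.01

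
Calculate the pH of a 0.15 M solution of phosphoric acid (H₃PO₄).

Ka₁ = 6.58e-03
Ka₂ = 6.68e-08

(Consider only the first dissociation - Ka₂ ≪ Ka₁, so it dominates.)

First dissociation dominates. From Ka₁ = [H⁺][HA⁻]/[H₂A], x² + Ka₁·x − Ka₁·C = 0 with C = 0.15 M and Ka₁ = 6.58e-03. Solving: [H⁺] = (−Ka₁ + √(Ka₁² + 4·Ka₁·C)) / 2 = 2.8298e-02 M. pH = -log(2.8298e-02) = 1.55.

pH = 1.55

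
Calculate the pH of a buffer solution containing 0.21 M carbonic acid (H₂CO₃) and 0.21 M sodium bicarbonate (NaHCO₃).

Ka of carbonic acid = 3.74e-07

pKa = -log(3.74e-07) = 6.43. pH = pKa + log([A⁻]/[HA]) = 6.43 + log(0.21/0.21)

pH = 6.43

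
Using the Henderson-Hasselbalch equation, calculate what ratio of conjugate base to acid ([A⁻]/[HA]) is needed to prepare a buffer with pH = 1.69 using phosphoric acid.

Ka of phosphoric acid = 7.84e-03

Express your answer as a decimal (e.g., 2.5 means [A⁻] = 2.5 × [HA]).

pKa = -log(7.84e-03) = 2.1057. pH = pKa + log([A⁻]/[HA]), so log([A⁻]/[HA]) = pH − pKa = 1.69 − 2.1057 = -0.4157. [A⁻]/[HA] = 10^(-0.4157) = 0.384

[A⁻]/[HA] = 0.384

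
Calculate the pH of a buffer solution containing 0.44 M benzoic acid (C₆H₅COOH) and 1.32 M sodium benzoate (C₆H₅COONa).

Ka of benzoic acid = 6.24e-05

pKa = -log(6.24e-05) = 4.20. pH = pKa + log([A⁻]/[HA]) = 4.20 + log(1.32/0.44)

pH = 4.68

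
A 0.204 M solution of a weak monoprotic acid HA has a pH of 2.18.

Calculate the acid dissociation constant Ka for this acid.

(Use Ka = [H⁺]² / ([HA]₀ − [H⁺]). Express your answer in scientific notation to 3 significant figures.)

[H⁺] = 10^(−pH) = 10^(−2.18) = 6.607e-03 M. For HA ⇌ H⁺ + A⁻, Ka = [H⁺][A⁻]/[HA] = [H⁺]² / ([HA]₀ − [H⁺]) = (6.607e-03)² / (0.204 − 6.607e-03) = 2.21e-04.

K_a = 2.21e-04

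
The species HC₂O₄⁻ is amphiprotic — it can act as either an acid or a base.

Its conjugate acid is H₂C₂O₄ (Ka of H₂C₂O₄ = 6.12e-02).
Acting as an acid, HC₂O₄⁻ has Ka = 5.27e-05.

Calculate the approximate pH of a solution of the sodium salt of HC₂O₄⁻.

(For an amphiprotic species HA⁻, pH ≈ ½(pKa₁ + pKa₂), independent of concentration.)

pKa₁ = -log(6.12e-02) = 1.21; pKa₂ = -log(5.27e-05) = 4.28. For an amphiprotic species, pH ≈ ½(pKa₁ + pKa₂) = ½(1.21 + 4.28) = 2.75.

pH = 2.75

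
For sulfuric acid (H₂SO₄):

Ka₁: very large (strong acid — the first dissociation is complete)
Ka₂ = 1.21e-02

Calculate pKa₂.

pKa₂ = -log(Ka₂) = -log(1.21e-02) = 1.92.

pK_{a2} = 1.92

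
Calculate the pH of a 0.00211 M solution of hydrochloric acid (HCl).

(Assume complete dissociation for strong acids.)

[H⁺] = 0.00211 M for strong acid. pH = -log[H⁺] = -log(0.00211)

pH = 2.68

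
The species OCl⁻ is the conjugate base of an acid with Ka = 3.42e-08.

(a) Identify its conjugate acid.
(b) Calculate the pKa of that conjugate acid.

(a) The conjugate acid is formed by adding one H⁺ to OCl⁻, giving HOCl. (b) pKa = -log(Ka) = -log(3.42e-08) = 7.47.

Conjugate acid: HOCl; pK_a = 7.47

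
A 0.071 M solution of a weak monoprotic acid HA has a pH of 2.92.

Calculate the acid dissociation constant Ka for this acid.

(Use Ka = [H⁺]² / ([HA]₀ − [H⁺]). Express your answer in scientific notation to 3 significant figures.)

[H⁺] = 10^(−pH) = 10^(−2.92) = 1.202e-03 M. For HA ⇌ H⁺ + A⁻, Ka = [H⁺][A⁻]/[HA] = [H⁺]² / ([HA]₀ − [H⁺]) = (1.202e-03)² / (0.071 − 1.202e-03) = 2.07e-05.

K_a = 2.07e-05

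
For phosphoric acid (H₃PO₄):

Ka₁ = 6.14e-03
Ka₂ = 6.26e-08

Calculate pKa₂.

pKa₂ = -log(Ka₂) = -log(6.26e-08) = 7.20.

pK_{a2} = 7.20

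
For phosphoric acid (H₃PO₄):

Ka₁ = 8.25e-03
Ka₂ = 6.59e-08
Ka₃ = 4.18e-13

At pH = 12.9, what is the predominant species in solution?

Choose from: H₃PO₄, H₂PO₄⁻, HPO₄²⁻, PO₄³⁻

pKa₁ = 2.08, pKa₂ = 7.18, pKa₃ = 12.38. For a polyprotic acid the predominant species crosses at each pKa: below pKa_n the protonated form dominates, above it the deprotonated form does. At pH = 12.9, the predominant species is PO₄³⁻.

PO₄³⁻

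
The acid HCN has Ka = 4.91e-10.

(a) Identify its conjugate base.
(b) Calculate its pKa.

(a) The conjugate base is formed by removing one H⁺ from HCN, giving CN⁻. (b) pKa = -log(Ka) = -log(4.91e-10) = 9.31.

Conjugate base: CN⁻; pK_a = 9.31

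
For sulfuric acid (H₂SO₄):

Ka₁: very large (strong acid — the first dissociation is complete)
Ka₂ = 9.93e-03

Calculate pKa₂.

pKa₂ = -log(Ka₂) = -log(9.93e-03) = 2.00.

pK_{a2} = 2.00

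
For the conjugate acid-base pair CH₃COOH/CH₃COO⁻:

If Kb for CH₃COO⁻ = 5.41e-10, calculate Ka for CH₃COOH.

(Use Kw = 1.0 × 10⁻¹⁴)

For a conjugate pair Ka × Kb = Kw, so Ka = Kw/Kb = 1.0 × 10⁻¹⁴ / 5.41e-10 = 1.85e-05.

K_a = 1.85e-05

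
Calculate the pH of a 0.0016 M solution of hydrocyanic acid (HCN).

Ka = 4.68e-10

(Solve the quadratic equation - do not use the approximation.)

x² + Ka×x - Ka×C = 0. Using quadratic formula: [H⁺] = 8.6510e-07

pH = 6.06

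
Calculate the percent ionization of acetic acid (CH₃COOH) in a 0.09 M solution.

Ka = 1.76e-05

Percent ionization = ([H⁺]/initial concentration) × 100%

Using Ka equilibrium: x² + Ka×x - Ka×C = 0. Solving: [H⁺] = 1.2498e-03. Percent = (1.2498e-03/0.09) × 100

Percent ionization = 1.39%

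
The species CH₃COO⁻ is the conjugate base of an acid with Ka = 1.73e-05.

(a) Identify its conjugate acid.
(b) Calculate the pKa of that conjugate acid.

(a) The conjugate acid is formed by adding one H⁺ to CH₃COO⁻, giving CH₃COOH. (b) pKa = -log(Ka) = -log(1.73e-05) = 4.76.

Conjugate acid: CH₃COOH; pK_a = 4.76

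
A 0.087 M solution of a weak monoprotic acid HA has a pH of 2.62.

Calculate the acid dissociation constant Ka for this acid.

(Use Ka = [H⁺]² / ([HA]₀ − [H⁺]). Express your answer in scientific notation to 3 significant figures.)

[H⁺] = 10^(−pH) = 10^(−2.62) = 2.399e-03 M. For HA ⇌ H⁺ + A⁻, Ka = [H⁺][A⁻]/[HA] = [H⁺]² / ([HA]₀ − [H⁺]) = (2.399e-03)² / (0.087 − 2.399e-03) = 6.80e-05.

K_a = 6.80e-05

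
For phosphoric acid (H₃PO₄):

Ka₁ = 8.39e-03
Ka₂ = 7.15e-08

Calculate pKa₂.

pKa₂ = -log(Ka₂) = -log(7.15e-08) = 7.15.

pK_{a2} = 7.15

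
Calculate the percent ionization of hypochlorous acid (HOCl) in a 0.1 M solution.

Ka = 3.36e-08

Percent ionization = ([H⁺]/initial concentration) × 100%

Using Ka equilibrium: x² + Ka×x - Ka×C = 0. Solving: [H⁺] = 5.7949e-05. Percent = (5.7949e-05/0.1) × 100

Percent ionization = 0.0579%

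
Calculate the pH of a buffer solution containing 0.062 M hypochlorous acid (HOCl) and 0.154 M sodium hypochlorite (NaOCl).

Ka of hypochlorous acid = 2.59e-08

pKa = -log(2.59e-08) = 7.59. pH = pKa + log([A⁻]/[HA]) = 7.59 + log(0.154/0.062)

pH = 7.98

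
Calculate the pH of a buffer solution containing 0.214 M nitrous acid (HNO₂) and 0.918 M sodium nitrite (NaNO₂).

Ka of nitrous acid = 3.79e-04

pKa = -log(3.79e-04) = 3.42. pH = pKa + log([A⁻]/[HA]) = 3.42 + log(0.918/0.214)

pH = 4.05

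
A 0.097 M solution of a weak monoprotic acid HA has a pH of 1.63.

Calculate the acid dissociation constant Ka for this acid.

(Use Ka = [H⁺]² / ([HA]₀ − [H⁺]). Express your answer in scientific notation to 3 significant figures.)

[H⁺] = 10^(−pH) = 10^(−1.63) = 2.344e-02 M. For HA ⇌ H⁺ + A⁻, Ka = [H⁺][A⁻]/[HA] = [H⁺]² / ([HA]₀ − [H⁺]) = (2.344e-02)² / (0.097 − 2.344e-02) = 7.47e-03.

K_a = 7.47e-03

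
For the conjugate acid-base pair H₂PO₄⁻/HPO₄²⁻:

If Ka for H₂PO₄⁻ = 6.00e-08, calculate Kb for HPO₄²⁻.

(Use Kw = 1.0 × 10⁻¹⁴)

For a conjugate pair Ka × Kb = Kw, so Kb = Kw/Ka = 1.0 × 10⁻¹⁴ / 6.00e-08 = 1.67e-07.

K_b = 1.67e-07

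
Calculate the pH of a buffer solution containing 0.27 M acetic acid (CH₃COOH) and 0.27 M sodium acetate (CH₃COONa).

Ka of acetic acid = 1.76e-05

pKa = -log(1.76e-05) = 4.75. pH = pKa + log([A⁻]/[HA]) = 4.75 + log(0.27/0.27)

pH = 4.75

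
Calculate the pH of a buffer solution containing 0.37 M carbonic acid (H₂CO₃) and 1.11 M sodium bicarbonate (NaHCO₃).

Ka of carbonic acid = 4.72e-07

pKa = -log(4.72e-07) = 6.33. pH = pKa + log([A⁻]/[HA]) = 6.33 + log(1.11/0.37)

pH = 6.80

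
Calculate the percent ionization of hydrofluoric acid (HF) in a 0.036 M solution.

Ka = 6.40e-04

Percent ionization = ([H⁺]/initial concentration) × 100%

Using Ka equilibrium: x² + Ka×x - Ka×C = 0. Solving: [H⁺] = 4.4907e-03. Percent = (4.4907e-03/0.036) × 100

Percent ionization = 12.5%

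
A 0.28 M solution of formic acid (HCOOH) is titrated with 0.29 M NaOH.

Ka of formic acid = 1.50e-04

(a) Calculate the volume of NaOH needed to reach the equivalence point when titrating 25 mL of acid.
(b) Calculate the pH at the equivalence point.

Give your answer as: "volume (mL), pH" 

moles acid = 0.28 × 25/1000 = 0.007 mol; V_base = moles/0.29 × 1000 = 24.1 mL. At equivalence only the conjugate base is present: [A⁻] = 0.007/0.049 = 1.4246e-01 M. Kb = Kw/Ka = 6.67e-11; [OH⁻] = √(Kb × [A⁻]) = 3.0817e-06; pOH = 5.51; pH = 14 - pOH = 8.49.

V = 24.1 mL, pH = 8.49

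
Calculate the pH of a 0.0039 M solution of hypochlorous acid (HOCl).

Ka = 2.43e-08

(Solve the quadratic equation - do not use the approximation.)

x² + Ka×x - Ka×C = 0. Using quadratic formula: [H⁺] = 9.7228e-06

pH = 5.01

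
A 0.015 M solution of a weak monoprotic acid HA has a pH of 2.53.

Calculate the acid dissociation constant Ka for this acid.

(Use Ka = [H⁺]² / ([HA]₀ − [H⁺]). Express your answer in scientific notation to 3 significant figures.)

[H⁺] = 10^(−pH) = 10^(−2.53) = 2.951e-03 M. For HA ⇌ H⁺ + A⁻, Ka = [H⁺][A⁻]/[HA] = [H⁺]² / ([HA]₀ − [H⁺]) = (2.951e-03)² / (0.015 − 2.951e-03) = 7.23e-04.

K_a = 7.23e-04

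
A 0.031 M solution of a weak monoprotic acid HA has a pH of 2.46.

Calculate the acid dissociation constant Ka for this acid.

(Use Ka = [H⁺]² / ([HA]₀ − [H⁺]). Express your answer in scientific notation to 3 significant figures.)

[H⁺] = 10^(−pH) = 10^(−2.46) = 3.467e-03 M. For HA ⇌ H⁺ + A⁻, Ka = [H⁺][A⁻]/[HA] = [H⁺]² / ([HA]₀ − [H⁺]) = (3.467e-03)² / (0.031 − 3.467e-03) = 4.37e-04.

K_a = 4.37e-04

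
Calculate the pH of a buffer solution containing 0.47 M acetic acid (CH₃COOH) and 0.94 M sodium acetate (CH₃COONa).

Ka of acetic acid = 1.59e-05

pKa = -log(1.59e-05) = 4.80. pH = pKa + log([A⁻]/[HA]) = 4.80 + log(0.94/0.47)

pH = 5.10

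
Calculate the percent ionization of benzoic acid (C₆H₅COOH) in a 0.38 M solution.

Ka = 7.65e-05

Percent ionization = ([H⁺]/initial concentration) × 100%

Using Ka equilibrium: x² + Ka×x - Ka×C = 0. Solving: [H⁺] = 5.3535e-03. Percent = (5.3535e-03/0.38) × 100

Percent ionization = 1.41%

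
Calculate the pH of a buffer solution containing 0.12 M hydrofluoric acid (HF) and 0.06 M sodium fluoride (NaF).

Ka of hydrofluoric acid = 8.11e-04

pKa = -log(8.11e-04) = 3.09. pH = pKa + log([A⁻]/[HA]) = 3.09 + log(0.06/0.12)

pH = 2.79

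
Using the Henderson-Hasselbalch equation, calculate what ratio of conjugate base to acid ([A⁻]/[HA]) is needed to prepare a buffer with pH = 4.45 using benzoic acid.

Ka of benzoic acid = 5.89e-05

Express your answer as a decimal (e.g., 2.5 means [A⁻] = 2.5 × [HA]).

pKa = -log(5.89e-05) = 4.2299. pH = pKa + log([A⁻]/[HA]), so log([A⁻]/[HA]) = pH − pKa = 4.45 − 4.2299 = 0.2201. [A⁻]/[HA] = 10^(0.2201) = 1.66

[A⁻]/[HA] = 1.66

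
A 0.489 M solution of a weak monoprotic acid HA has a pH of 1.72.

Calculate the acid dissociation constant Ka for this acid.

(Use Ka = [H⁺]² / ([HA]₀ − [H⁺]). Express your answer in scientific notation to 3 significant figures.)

[H⁺] = 10^(−pH) = 10^(−1.72) = 1.905e-02 M. For HA ⇌ H⁺ + A⁻, Ka = [H⁺][A⁻]/[HA] = [H⁺]² / ([HA]₀ − [H⁺]) = (1.905e-02)² / (0.489 − 1.905e-02) = 7.73e-04.

K_a = 7.73e-04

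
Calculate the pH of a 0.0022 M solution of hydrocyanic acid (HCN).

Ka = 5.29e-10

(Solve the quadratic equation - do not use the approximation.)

x² + Ka×x - Ka×C = 0. Using quadratic formula: [H⁺] = 1.0785e-06

pH = 5.97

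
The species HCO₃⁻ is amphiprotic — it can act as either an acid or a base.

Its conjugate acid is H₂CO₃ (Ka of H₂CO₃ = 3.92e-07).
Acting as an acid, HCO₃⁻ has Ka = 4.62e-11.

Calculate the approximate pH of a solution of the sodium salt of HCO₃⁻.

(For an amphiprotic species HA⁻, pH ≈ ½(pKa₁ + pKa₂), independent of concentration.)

pKa₁ = -log(3.92e-07) = 6.41; pKa₂ = -log(4.62e-11) = 10.34. For an amphiprotic species, pH ≈ ½(pKa₁ + pKa₂) = ½(6.41 + 10.34) = 8.37.

pH = 8.37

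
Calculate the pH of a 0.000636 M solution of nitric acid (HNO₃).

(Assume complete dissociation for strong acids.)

[H⁺] = 0.000636 M for strong acid. pH = -log[H⁺] = -log(0.000636)

pH = 3.20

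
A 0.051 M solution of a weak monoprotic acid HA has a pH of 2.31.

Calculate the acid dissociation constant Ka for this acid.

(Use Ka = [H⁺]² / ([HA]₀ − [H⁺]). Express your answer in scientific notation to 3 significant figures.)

[H⁺] = 10^(−pH) = 10^(−2.31) = 4.898e-03 M. For HA ⇌ H⁺ + A⁻, Ka = [H⁺][A⁻]/[HA] = [H⁺]² / ([HA]₀ − [H⁺]) = (4.898e-03)² / (0.051 − 4.898e-03) = 5.20e-04.

K_a = 5.20e-04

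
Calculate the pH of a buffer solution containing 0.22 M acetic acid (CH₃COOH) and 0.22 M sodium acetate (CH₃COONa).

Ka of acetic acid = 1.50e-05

pKa = -log(1.50e-05) = 4.82. pH = pKa + log([A⁻]/[HA]) = 4.82 + log(0.22/0.22)

pH = 4.82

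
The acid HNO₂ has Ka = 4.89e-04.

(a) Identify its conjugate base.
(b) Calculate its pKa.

(a) The conjugate base is formed by removing one H⁺ from HNO₂, giving NO₂⁻. (b) pKa = -log(Ka) = -log(4.89e-04) = 3.31.

Conjugate base: NO₂⁻; pK_a = 3.31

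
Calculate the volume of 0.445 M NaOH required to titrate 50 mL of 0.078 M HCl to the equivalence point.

At equivalence: moles acid = moles base. moles HCl = 0.078 × 50/1000 = 0.0039 mol. V_base = moles / 0.445 × 1000 = 8.8 mL.

V_{base} = 8.8 mL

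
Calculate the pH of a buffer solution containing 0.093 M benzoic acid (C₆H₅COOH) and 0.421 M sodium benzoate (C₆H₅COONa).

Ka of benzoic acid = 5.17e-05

pKa = -log(5.17e-05) = 4.29. pH = pKa + log([A⁻]/[HA]) = 4.29 + log(0.421/0.093)

pH = 4.94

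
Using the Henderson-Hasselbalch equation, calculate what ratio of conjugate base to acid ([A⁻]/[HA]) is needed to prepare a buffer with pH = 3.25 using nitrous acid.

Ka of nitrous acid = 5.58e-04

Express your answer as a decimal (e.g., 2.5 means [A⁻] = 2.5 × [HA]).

pKa = -log(5.58e-04) = 3.2534. pH = pKa + log([A⁻]/[HA]), so log([A⁻]/[HA]) = pH − pKa = 3.25 − 3.2534 = -0.0034. [A⁻]/[HA] = 10^(-0.0034) = 0.992

[A⁻]/[HA] = 0.992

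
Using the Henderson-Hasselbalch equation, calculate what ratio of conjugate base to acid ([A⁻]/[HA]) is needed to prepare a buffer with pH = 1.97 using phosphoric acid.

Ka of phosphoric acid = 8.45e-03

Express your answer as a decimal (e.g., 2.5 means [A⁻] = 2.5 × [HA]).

pKa = -log(8.45e-03) = 2.0731. pH = pKa + log([A⁻]/[HA]), so log([A⁻]/[HA]) = pH − pKa = 1.97 − 2.0731 = -0.1031. [A⁻]/[HA] = 10^(-0.1031) = 0.789

[A⁻]/[HA] = 0.789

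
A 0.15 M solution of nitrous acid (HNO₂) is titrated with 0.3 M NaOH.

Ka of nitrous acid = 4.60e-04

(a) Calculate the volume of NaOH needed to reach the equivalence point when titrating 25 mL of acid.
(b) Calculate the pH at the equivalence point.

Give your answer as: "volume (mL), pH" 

moles acid = 0.15 × 25/1000 = 0.00375 mol; V_base = moles/0.3 × 1000 = 12.5 mL. At equivalence only the conjugate base is present: [A⁻] = 0.00375/0.037 = 1.0000e-01 M. Kb = Kw/Ka = 2.17e-11; [OH⁻] = √(Kb × [A⁻]) = 1.4744e-06; pOH = 5.83; pH = 14 - pOH = 8.17.

V = 12.5 mL, pH = 8.17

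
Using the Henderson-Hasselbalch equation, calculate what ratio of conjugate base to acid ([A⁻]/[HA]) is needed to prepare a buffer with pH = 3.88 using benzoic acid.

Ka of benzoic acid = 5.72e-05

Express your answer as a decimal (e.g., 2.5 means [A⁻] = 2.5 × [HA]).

pKa = -log(5.72e-05) = 4.2426. pH = pKa + log([A⁻]/[HA]), so log([A⁻]/[HA]) = pH − pKa = 3.88 − 4.2426 = -0.3626. [A⁻]/[HA] = 10^(-0.3626) = 0.434

[A⁻]/[HA] = 0.434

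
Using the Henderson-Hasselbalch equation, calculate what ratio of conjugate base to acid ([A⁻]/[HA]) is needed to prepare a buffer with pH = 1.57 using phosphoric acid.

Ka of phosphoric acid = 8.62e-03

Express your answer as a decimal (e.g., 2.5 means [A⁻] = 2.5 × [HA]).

pKa = -log(8.62e-03) = 2.0645. pH = pKa + log([A⁻]/[HA]), so log([A⁻]/[HA]) = pH − pKa = 1.57 − 2.0645 = -0.4945. [A⁻]/[HA] = 10^(-0.4945) = 0.320

[A⁻]/[HA] = 0.320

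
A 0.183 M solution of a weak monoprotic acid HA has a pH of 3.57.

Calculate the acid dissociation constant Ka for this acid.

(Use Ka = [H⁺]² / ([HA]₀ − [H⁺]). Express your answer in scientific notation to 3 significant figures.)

[H⁺] = 10^(−pH) = 10^(−3.57) = 2.692e-04 M. For HA ⇌ H⁺ + A⁻, Ka = [H⁺][A⁻]/[HA] = [H⁺]² / ([HA]₀ − [H⁺]) = (2.692e-04)² / (0.183 − 2.692e-04) = 3.96e-07.

K_a = 3.96e-07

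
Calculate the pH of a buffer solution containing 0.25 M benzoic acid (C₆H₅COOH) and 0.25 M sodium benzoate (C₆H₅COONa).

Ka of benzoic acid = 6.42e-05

pKa = -log(6.42e-05) = 4.19. pH = pKa + log([A⁻]/[HA]) = 4.19 + log(0.25/0.25)

pH = 4.19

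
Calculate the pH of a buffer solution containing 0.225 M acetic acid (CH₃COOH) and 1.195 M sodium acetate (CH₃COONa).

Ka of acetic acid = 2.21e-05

pKa = -log(2.21e-05) = 4.66. pH = pKa + log([A⁻]/[HA]) = 4.66 + log(1.195/0.225)

pH = 5.38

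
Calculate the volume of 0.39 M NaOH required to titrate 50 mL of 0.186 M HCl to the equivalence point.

At equivalence: moles acid = moles base. moles HCl = 0.186 × 50/1000 = 0.0093 mol. V_base = moles / 0.39 × 1000 = 23.8 mL.

V_{base} = 23.8 mL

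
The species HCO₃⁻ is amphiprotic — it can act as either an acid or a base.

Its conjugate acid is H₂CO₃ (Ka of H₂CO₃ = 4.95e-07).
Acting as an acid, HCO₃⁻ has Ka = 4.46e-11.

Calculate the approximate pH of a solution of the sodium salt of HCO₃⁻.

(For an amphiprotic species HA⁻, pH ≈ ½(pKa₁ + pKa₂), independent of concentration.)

pKa₁ = -log(4.95e-07) = 6.31; pKa₂ = -log(4.46e-11) = 10.35. For an amphiprotic species, pH ≈ ½(pKa₁ + pKa₂) = ½(6.31 + 10.35) = 8.33.

pH = 8.33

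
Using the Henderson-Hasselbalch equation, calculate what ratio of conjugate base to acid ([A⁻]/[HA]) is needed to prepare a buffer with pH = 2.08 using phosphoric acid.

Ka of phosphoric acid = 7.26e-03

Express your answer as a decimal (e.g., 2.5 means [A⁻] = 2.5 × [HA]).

pKa = -log(7.26e-03) = 2.1391. pH = pKa + log([A⁻]/[HA]), so log([A⁻]/[HA]) = pH − pKa = 2.08 − 2.1391 = -0.0591. [A⁻]/[HA] = 10^(-0.0591) = 0.873

[A⁻]/[HA] = 0.873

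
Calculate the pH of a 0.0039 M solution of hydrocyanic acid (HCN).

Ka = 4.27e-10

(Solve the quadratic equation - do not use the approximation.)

x² + Ka×x - Ka×C = 0. Using quadratic formula: [H⁺] = 1.2903e-06

pH = 5.89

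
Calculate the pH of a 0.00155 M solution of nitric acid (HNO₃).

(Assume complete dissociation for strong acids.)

[H⁺] = 0.00155 M for strong acid. pH = -log[H⁺] = -log(0.00155)

pH = 2.81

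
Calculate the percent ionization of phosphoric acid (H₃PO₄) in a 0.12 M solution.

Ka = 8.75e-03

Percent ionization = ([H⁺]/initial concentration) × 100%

Using Ka equilibrium: x² + Ka×x - Ka×C = 0. Solving: [H⁺] = 2.8323e-02. Percent = (2.8323e-02/0.12) × 100

Percent ionization = 23.6%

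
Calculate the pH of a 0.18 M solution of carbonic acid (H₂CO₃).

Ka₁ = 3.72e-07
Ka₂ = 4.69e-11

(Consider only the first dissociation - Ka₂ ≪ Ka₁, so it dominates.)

First dissociation dominates. From Ka₁ = [H⁺][HA⁻]/[H₂A], x² + Ka₁·x − Ka₁·C = 0 with C = 0.18 M and Ka₁ = 3.72e-07. Solving: [H⁺] = (−Ka₁ + √(Ka₁² + 4·Ka₁·C)) / 2 = 2.5858e-04 M. pH = -log(2.5858e-04) = 3.59.

pH = 3.59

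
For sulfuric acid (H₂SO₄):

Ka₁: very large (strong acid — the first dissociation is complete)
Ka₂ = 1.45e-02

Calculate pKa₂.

pKa₂ = -log(Ka₂) = -log(1.45e-02) = 1.84.

pK_{a2} = 1.84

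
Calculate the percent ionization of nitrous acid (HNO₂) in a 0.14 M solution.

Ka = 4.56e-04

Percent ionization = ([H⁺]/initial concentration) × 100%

Using Ka equilibrium: x² + Ka×x - Ka×C = 0. Solving: [H⁺] = 7.7652e-03. Percent = (7.7652e-03/0.14) × 100

Percent ionization = 5.55%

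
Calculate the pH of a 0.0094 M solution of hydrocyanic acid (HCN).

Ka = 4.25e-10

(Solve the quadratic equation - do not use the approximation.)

x² + Ka×x - Ka×C = 0. Using quadratic formula: [H⁺] = 1.9985e-06

pH = 5.70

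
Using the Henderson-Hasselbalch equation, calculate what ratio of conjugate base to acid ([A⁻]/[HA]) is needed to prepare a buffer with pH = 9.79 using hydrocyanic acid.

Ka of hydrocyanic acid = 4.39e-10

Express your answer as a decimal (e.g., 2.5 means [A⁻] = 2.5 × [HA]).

pKa = -log(4.39e-10) = 9.3575. pH = pKa + log([A⁻]/[HA]), so log([A⁻]/[HA]) = pH − pKa = 9.79 − 9.3575 = 0.4325. [A⁻]/[HA] = 10^(0.4325) = 2.71

[A⁻]/[HA] = 2.71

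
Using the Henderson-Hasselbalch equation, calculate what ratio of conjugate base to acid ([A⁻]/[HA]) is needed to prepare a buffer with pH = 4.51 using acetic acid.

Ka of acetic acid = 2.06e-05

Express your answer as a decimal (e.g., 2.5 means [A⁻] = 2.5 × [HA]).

pKa = -log(2.06e-05) = 4.6861. pH = pKa + log([A⁻]/[HA]), so log([A⁻]/[HA]) = pH − pKa = 4.51 − 4.6861 = -0.1761. [A⁻]/[HA] = 10^(-0.1761) = 0.667

[A⁻]/[HA] = 0.667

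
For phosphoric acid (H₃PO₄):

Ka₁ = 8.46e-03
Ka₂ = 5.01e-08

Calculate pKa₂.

pKa₂ = -log(Ka₂) = -log(5.01e-08) = 7.30.

pK_{a2} = 7.30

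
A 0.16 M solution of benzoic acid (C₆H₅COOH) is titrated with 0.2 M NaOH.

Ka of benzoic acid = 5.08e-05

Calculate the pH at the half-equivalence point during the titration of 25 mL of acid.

At half-equivalence [HA] = [A⁻], so Henderson-Hasselbalch gives pH = pKa = -log(5.08e-05) = 4.29.

pH = pKa = 4.29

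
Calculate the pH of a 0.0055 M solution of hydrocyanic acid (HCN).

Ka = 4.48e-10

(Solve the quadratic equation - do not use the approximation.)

x² + Ka×x - Ka×C = 0. Using quadratic formula: [H⁺] = 1.5695e-06

pH = 5.80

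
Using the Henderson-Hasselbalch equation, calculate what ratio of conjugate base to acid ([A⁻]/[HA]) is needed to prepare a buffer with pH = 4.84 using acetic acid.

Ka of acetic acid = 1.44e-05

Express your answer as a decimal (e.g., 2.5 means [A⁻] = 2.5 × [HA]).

pKa = -log(1.44e-05) = 4.8416. pH = pKa + log([A⁻]/[HA]), so log([A⁻]/[HA]) = pH − pKa = 4.84 − 4.8416 = -0.0016. [A⁻]/[HA] = 10^(-0.0016) = 0.996

[A⁻]/[HA] = 0.996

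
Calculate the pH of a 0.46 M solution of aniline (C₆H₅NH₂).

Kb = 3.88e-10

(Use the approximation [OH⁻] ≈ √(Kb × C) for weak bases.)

[OH⁻] = √(Kb × C) = √(3.88e-10 × 0.46) = 1.3360e-05. pOH = 4.87, pH = 14 - pOH

pH = 9.13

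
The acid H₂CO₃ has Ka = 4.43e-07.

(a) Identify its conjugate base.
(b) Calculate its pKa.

(a) The conjugate base is formed by removing one H⁺ from H₂CO₃, giving HCO₃⁻. (b) pKa = -log(Ka) = -log(4.43e-07) = 6.35.

Conjugate base: HCO₃⁻; pK_a = 6.35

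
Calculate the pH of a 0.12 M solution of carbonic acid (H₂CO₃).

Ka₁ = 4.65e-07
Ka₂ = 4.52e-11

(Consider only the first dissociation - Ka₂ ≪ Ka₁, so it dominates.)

First dissociation dominates. From Ka₁ = [H⁺][HA⁻]/[H₂A], x² + Ka₁·x − Ka₁·C = 0 with C = 0.12 M and Ka₁ = 4.65e-07. Solving: [H⁺] = (−Ka₁ + √(Ka₁² + 4·Ka₁·C)) / 2 = 2.3599e-04 M. pH = -log(2.3599e-04) = 3.63.

pH = 3.63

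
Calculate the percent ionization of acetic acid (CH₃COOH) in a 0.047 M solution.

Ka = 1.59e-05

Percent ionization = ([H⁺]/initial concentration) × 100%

Using Ka equilibrium: x² + Ka×x - Ka×C = 0. Solving: [H⁺] = 8.5655e-04. Percent = (8.5655e-04/0.047) × 100

Percent ionization = 1.82%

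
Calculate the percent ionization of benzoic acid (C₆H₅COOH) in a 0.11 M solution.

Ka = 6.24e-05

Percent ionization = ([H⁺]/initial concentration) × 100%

Using Ka equilibrium: x² + Ka×x - Ka×C = 0. Solving: [H⁺] = 2.5889e-03. Percent = (2.5889e-03/0.11) × 100

Percent ionization = 2.35%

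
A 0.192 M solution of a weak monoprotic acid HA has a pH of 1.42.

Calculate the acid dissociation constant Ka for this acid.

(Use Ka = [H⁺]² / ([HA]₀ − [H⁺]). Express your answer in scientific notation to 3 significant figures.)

[H⁺] = 10^(−pH) = 10^(−1.42) = 3.802e-02 M. For HA ⇌ H⁺ + A⁻, Ka = [H⁺][A⁻]/[HA] = [H⁺]² / ([HA]₀ − [H⁺]) = (3.802e-02)² / (0.192 − 3.802e-02) = 9.39e-03.

K_a = 9.39e-03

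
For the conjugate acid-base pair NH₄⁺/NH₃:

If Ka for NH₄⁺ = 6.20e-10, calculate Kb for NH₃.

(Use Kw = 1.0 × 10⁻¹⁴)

For a conjugate pair Ka × Kb = Kw, so Kb = Kw/Ka = 1.0 × 10⁻¹⁴ / 6.20e-10 = 1.61e-05.

K_b = 1.61e-05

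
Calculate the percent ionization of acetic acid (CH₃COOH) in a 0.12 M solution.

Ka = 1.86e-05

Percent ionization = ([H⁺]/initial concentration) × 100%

Using Ka equilibrium: x² + Ka×x - Ka×C = 0. Solving: [H⁺] = 1.4847e-03. Percent = (1.4847e-03/0.12) × 100

Percent ionization = 1.24%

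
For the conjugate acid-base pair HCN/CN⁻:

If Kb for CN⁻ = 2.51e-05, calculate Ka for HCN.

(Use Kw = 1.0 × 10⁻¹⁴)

For a conjugate pair Ka × Kb = Kw, so Ka = Kw/Kb = 1.0 × 10⁻¹⁴ / 2.51e-05 = 3.98e-10.

K_a = 3.98e-10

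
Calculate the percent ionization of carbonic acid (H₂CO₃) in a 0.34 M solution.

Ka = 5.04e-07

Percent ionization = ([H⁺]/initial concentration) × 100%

Using Ka equilibrium: x² + Ka×x - Ka×C = 0. Solving: [H⁺] = 4.1370e-04. Percent = (4.1370e-04/0.34) × 100

Percent ionization = 0.122%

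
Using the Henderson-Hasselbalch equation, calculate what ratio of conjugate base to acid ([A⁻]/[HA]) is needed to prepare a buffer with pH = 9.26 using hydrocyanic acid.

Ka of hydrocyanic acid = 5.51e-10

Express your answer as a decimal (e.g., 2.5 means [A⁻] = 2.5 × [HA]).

pKa = -log(5.51e-10) = 9.2588. pH = pKa + log([A⁻]/[HA]), so log([A⁻]/[HA]) = pH − pKa = 9.26 − 9.2588 = 0.0012. [A⁻]/[HA] = 10^(0.0012) = 1.00

[A⁻]/[HA] = 1.00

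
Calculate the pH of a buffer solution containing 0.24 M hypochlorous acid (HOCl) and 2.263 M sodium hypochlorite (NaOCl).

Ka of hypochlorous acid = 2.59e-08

pKa = -log(2.59e-08) = 7.59. pH = pKa + log([A⁻]/[HA]) = 7.59 + log(2.263/0.24)

pH = 8.56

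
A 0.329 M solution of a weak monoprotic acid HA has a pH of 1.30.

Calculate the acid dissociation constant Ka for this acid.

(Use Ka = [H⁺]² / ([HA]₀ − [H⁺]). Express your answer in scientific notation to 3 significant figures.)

[H⁺] = 10^(−pH) = 10^(−1.30) = 5.012e-02 M. For HA ⇌ H⁺ + A⁻, Ka = [H⁺][A⁻]/[HA] = [H⁺]² / ([HA]₀ − [H⁺]) = (5.012e-02)² / (0.329 − 5.012e-02) = 9.01e-03.

K_a = 9.01e-03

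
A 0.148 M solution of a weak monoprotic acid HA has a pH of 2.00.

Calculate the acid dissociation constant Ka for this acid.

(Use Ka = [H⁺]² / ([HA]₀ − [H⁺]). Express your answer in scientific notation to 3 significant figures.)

[H⁺] = 10^(−pH) = 10^(−2.00) = 1.000e-02 M. For HA ⇌ H⁺ + A⁻, Ka = [H⁺][A⁻]/[HA] = [H⁺]² / ([HA]₀ − [H⁺]) = (1.000e-02)² / (0.148 − 1.000e-02) = 7.25e-04.

K_a = 7.25e-04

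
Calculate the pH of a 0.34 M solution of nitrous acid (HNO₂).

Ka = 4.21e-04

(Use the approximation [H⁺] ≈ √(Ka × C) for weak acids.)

[H⁺] = √(Ka × C) = √(4.21e-04 × 0.34) = 1.1964e-02. pH = -log(1.1964e-02)

pH = 1.92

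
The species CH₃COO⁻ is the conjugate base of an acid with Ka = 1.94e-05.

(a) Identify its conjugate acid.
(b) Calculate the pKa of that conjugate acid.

(a) The conjugate acid is formed by adding one H⁺ to CH₃COO⁻, giving CH₃COOH. (b) pKa = -log(Ka) = -log(1.94e-05) = 4.71.

Conjugate acid: CH₃COOH; pK_a = 4.71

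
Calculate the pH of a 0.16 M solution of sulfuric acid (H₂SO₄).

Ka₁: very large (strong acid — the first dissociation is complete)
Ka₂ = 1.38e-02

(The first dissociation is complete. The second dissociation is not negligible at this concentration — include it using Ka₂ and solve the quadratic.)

First dissociation is complete: [H⁺]₀ = [HSO₄⁻]₀ = C = 0.16 M. Second dissociation HSO₄⁻ ⇌ H⁺ + SO₄²⁻: let x = [SO₄²⁻]. Ka₂ = (C + x)·x / (C − x) = 1.38e-02 → x² + (C + Ka₂)·x − Ka₂·C = 0 → x² + 0.17380·x − 2.208e-03 = 0. x = (−0.17380 + √(0.17380² + 4 × 2.208e-03)) / 2 = 1.1891e-02 M. [H⁺] = C + x = 0.16 + 1.1891e-02 = 1.7189e-01 M. pH = -log(1.7189e-01) = 0.76.

pH = 0.76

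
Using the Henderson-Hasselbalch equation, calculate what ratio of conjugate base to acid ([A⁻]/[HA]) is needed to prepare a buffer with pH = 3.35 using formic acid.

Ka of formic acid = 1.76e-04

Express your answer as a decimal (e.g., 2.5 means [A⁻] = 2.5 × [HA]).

pKa = -log(1.76e-04) = 3.7545. pH = pKa + log([A⁻]/[HA]), so log([A⁻]/[HA]) = pH − pKa = 3.35 − 3.7545 = -0.4045. [A⁻]/[HA] = 10^(-0.4045) = 0.394

[A⁻]/[HA] = 0.394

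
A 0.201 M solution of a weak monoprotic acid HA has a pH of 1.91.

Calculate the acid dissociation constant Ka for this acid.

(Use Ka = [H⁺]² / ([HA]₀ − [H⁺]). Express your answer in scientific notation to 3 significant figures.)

[H⁺] = 10^(−pH) = 10^(−1.91) = 1.230e-02 M. For HA ⇌ H⁺ + A⁻, Ka = [H⁺][A⁻]/[HA] = [H⁺]² / ([HA]₀ − [H⁺]) = (1.230e-02)² / (0.201 − 1.230e-02) = 8.02e-04.

K_a = 8.02e-04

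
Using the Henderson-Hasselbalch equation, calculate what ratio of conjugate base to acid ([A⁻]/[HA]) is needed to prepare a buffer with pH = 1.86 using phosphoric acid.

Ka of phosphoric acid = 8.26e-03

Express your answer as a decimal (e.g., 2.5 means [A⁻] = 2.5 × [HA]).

pKa = -log(8.26e-03) = 2.0830. pH = pKa + log([A⁻]/[HA]), so log([A⁻]/[HA]) = pH − pKa = 1.86 − 2.0830 = -0.2230. [A⁻]/[HA] = 10^(-0.2230) = 0.598

[A⁻]/[HA] = 0.598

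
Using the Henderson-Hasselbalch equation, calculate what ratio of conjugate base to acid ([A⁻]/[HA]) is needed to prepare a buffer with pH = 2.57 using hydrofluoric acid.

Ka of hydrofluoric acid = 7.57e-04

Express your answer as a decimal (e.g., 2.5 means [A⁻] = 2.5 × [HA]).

pKa = -log(7.57e-04) = 3.1209. pH = pKa + log([A⁻]/[HA]), so log([A⁻]/[HA]) = pH − pKa = 2.57 − 3.1209 = -0.5509. [A⁻]/[HA] = 10^(-0.5509) = 0.281

[A⁻]/[HA] = 0.281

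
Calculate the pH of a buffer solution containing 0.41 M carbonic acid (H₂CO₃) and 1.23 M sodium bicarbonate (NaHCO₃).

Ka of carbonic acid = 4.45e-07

pKa = -log(4.45e-07) = 6.35. pH = pKa + log([A⁻]/[HA]) = 6.35 + log(1.23/0.41)

pH = 6.83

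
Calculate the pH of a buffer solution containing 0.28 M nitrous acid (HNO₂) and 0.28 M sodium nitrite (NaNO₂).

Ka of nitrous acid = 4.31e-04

pKa = -log(4.31e-04) = 3.37. pH = pKa + log([A⁻]/[HA]) = 3.37 + log(0.28/0.28)

pH = 3.37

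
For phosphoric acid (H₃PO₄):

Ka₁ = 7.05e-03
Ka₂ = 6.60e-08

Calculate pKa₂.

pKa₂ = -log(Ka₂) = -log(6.60e-08) = 7.18.

pK_{a2} = 7.18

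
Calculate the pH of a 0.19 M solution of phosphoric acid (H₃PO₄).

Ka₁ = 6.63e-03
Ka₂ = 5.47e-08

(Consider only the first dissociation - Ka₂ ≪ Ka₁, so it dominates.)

First dissociation dominates. From Ka₁ = [H⁺][HA⁻]/[H₂A], x² + Ka₁·x − Ka₁·C = 0 with C = 0.19 M and Ka₁ = 6.63e-03. Solving: [H⁺] = (−Ka₁ + √(Ka₁² + 4·Ka₁·C)) / 2 = 3.2332e-02 M. pH = -log(3.2332e-02) = 1.49.

pH = 1.49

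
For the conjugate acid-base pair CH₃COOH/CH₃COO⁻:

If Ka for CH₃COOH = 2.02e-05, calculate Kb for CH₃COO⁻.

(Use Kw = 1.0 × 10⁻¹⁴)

For a conjugate pair Ka × Kb = Kw, so Kb = Kw/Ka = 1.0 × 10⁻¹⁴ / 2.02e-05 = 4.95e-10.

K_b = 4.95e-10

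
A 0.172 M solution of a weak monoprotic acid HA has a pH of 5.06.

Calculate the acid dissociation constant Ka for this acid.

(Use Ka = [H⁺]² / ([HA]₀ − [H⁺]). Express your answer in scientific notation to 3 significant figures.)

[H⁺] = 10^(−pH) = 10^(−5.06) = 8.710e-06 M. For HA ⇌ H⁺ + A⁻, Ka = [H⁺][A⁻]/[HA] = [H⁺]² / ([HA]₀ − [H⁺]) = (8.710e-06)² / (0.172 − 8.710e-06) = 4.41e-10.

K_a = 4.41e-10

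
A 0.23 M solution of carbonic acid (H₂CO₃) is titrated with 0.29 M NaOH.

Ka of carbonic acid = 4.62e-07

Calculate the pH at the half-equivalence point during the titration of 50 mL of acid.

At half-equivalence [HA] = [A⁻], so Henderson-Hasselbalch gives pH = pKa = -log(4.62e-07) = 6.34.

pH = pKa = 6.34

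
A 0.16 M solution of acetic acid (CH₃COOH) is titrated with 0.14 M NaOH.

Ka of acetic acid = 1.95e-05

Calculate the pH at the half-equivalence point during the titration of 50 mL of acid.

At half-equivalence [HA] = [A⁻], so Henderson-Hasselbalch gives pH = pKa = -log(1.95e-05) = 4.71.

pH = pKa = 4.71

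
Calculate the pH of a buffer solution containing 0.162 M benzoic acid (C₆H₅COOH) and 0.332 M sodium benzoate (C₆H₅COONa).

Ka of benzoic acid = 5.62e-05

pKa = -log(5.62e-05) = 4.25. pH = pKa + log([A⁻]/[HA]) = 4.25 + log(0.332/0.162)

pH = 4.56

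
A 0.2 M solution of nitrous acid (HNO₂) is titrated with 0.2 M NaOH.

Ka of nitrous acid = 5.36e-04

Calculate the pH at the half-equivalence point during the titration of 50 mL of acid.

At half-equivalence [HA] = [A⁻], so Henderson-Hasselbalch gives pH = pKa = -log(5.36e-04) = 3.27.

pH = pKa = 3.27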